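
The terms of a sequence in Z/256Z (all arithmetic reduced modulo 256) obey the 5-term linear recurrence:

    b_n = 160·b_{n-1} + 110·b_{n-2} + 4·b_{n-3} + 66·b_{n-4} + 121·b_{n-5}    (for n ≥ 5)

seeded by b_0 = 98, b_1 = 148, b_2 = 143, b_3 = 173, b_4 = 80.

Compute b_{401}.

b_5 = 160·80 + 110·173 + 4·143 + 66·148 + 121·98 = 12
b_6 = 160·12 + 110·80 + 4·173 + 66·143 + 121·148 = 102
b_7 = 160·102 + 110·12 + 4·80 + 66·173 + 121·143 = 89
b_8 = 160·89 + 110·102 + 4·12 + 66·80 + 121·173 = 9
b_9 = 160·9 + 110·89 + 4·102 + 66·12 + 121·80 = 94
b_10 = 160·94 + 110·9 + 4·89 + 66·102 + 121·12 = 250
Continuing the recurrence:
  b_11 = 240;  b_12 = 71;  b_13 = 229;  b_14 = 68;  b_15 = 12;  b_16 = 10
  b_17 = 17;  b_18 = 225;  b_19 = 82;  b_20 = 114;  b_21 = 28;  b_22 = 207
  b_23 = 173;  b_24 = 168;  b_25 = 172;  b_26 = 254;  b_27 = 185;  b_28 = 137
  b_29 = 214;  b_30 = 74;  b_31 = 24;  b_32 = 231;  b_33 = 197;  b_34 = 252
  b_35 = 236;  b_36 = 194;  b_37 = 145;  b_38 = 193;  b_39 = 234;  b_40 = 2
  b_41 = 228;  b_42 = 79;  b_43 = 237;  b_44 = 192;  b_45 = 204;  b_46 = 214
  b_47 = 217;  b_48 = 73;  b_49 = 142;  b_50 = 26;  b_51 = 128;  b_52 = 199
  b_53 = 229;  b_54 = 116;  b_55 = 76;  b_56 = 186;  b_57 = 209;  b_58 = 225
  b_59 = 194;  b_60 = 18;  b_61 = 236;  b_62 = 15;  b_63 = 109;  b_64 = 152
  b_65 = 108;  b_66 = 238;  b_67 = 185;  b_68 = 73;  b_69 = 134;  b_70 = 106
  b_71 = 40;  b_72 = 231;  b_73 = 69;  b_74 = 172;  b_75 = 44;  b_76 = 242
  b_77 = 209;  b_78 = 65;  b_79 = 218;  b_80 = 162;  b_81 = 52;  b_82 = 15
  b_83 = 45;  b_84 = 48;  b_85 = 140;  b_86 = 70;  b_87 = 89;  b_88 = 137
  b_89 = 190;  b_90 = 58;  b_91 = 16;  b_92 = 71;  b_93 = 229;  b_94 = 164
  b_95 = 140;  b_96 = 106;  b_97 = 145;  b_98 = 225;  b_99 = 50;  b_100 = 178
  b_101 = 188;  b_102 = 79;  b_103 = 45;  b_104 = 136;  b_105 = 44;  b_106 = 222
  b_107 = 185;  b_108 = 9;  b_109 = 54;  b_110 = 138;  b_111 = 56;  b_112 = 231
  b_113 = 197;  b_114 = 92;  b_115 = 108;  b_116 = 34;  b_117 = 17;  b_118 = 193
  b_119 = 202;  b_120 = 66;  b_121 = 132;  b_122 = 207;  b_123 = 109;  b_124 = 160
  b_125 = 76;  b_126 = 182;  b_127 = 217;  b_128 = 201;  b_129 = 238;  b_130 = 90
  b_131 = 160;  b_132 = 199;  b_133 = 229;  b_134 = 212;  b_135 = 204;  b_136 = 26
  b_137 = 81;  b_138 = 225;  b_139 = 162;  b_140 = 82;  b_141 = 140;  b_142 = 143
  b_143 = 237;  b_144 = 120;  b_145 = 236;  b_146 = 206;  b_147 = 185;  b_148 = 201
  b_149 = 230;  b_150 = 170;  b_151 = 72;  b_152 = 231;  b_153 = 69;  b_154 = 12
  b_155 = 172;  b_156 = 82;  b_157 = 81;  b_158 = 65;  b_159 = 186;  b_160 = 226
  b_161 = 212;  b_162 = 143;  b_163 = 173;  b_164 = 16;  b_165 = 12;  b_166 = 38
  b_167 = 89;  b_168 = 9;  b_169 = 30;  b_170 = 122;  b_171 = 48;  b_172 = 71
  b_173 = 229;  b_174 = 4;  b_175 = 12;  b_176 = 202;  b_177 = 17;  b_178 = 225
  b_179 = 18;  b_180 = 242;  b_181 = 92;  b_182 = 207;  b_183 = 173;  b_184 = 104
  b_185 = 172;  b_186 = 190;  b_187 = 185;  b_188 = 137;  b_189 = 150;  b_190 = 202
  b_191 = 88;  b_192 = 231;  b_193 = 197;  b_194 = 188;  b_195 = 236;  b_196 = 130
  b_197 = 145;  b_198 = 193;  b_199 = 170;  b_200 = 130;  b_201 = 36;  b_202 = 79
  b_203 = 237;  b_204 = 128;  b_205 = 204;  b_206 = 150;  b_207 = 217;  b_208 = 73
  b_209 = 78;  b_210 = 154;  b_211 = 192;  b_212 = 199;  b_213 = 229;  b_214 = 52
  b_215 = 76;  b_216 = 122;  b_217 = 209;  b_218 = 225;  b_219 = 130;  b_220 = 146
  b_221 = 44;  b_222 = 15;  b_223 = 109;  b_224 = 88;  b_225 = 108;  b_226 = 174
  b_227 = 185;  b_228 = 73;  b_229 = 70;  b_230 = 234;  b_231 = 104;  b_232 = 231
  b_233 = 69;  b_234 = 108;  b_235 = 44;  b_236 = 178;  b_237 = 209;  b_238 = 65
  b_239 = 154;  b_240 = 34;  b_241 = 116;  b_242 = 15;  b_243 = 45;  b_244 = 240
  b_245 = 140;  b_246 = 6;  b_247 = 89;  b_248 = 137;  b_249 = 126;  b_250 = 186
  b_251 = 80;  b_252 = 71;  b_253 = 229;  b_254 = 100;  b_255 = 140;  b_256 = 42
  b_257 = 145;  b_258 = 225;  b_259 = 242;  b_260 = 50;  b_261 = 252;  b_262 = 79
  b_263 = 45;  b_264 = 72;  b_265 = 44;  b_266 = 158;  b_267 = 185;  b_268 = 9
  b_269 = 246;  b_270 = 10;  b_271 = 120;  b_272 = 231;  b_273 = 197;  b_274 = 28
  b_275 = 108;  b_276 = 226;  b_277 = 17;  b_278 = 193;  b_279 = 138;  b_280 = 194
  b_281 = 196;  b_282 = 207;  b_283 = 109;  b_284 = 96;  b_285 = 76;  b_286 = 118
  b_287 = 217;  b_288 = 201;  b_289 = 174;  b_290 = 218;  b_291 = 224;  b_292 = 199
  b_293 = 229;  b_294 = 148;  b_295 = 204;  b_296 = 218;  b_297 = 81;  b_298 = 225
  b_299 = 98;  b_300 = 210;  b_301 = 204;  b_302 = 143;  b_303 = 237;  b_304 = 56
  b_305 = 236;  b_306 = 142;  b_307 = 185;  b_308 = 201;  b_309 = 166;  b_310 = 42
  b_311 = 136;  b_312 = 231;  b_313 = 69;  b_314 = 204;  b_315 = 172;  b_316 = 18
  b_317 = 81;  b_318 = 65;  b_319 = 122;  b_320 = 98;  b_321 = 20;  b_322 = 143
  b_323 = 173;  b_324 = 208;  b_325 = 12;  b_326 = 230;  b_327 = 89;  b_328 = 9
  b_329 = 222;  b_330 = 250;  b_331 = 112;  b_332 = 71;  b_333 = 229;  b_334 = 196
  b_335 = 12;  b_336 = 138;  b_337 = 17;  b_338 = 225;  b_339 = 210;  b_340 = 114
  b_341 = 156;  b_342 = 207;  b_343 = 173;  b_344 = 40;  b_345 = 172;  b_346 = 126
  b_347 = 185;  b_348 = 137;  b_349 = 86;  b_350 = 74;  b_351 = 152;  b_352 = 231
  b_353 = 197;  b_354 = 124;  b_355 = 236;  b_356 = 66;  b_357 = 145;  b_358 = 193
  b_359 = 106;  b_360 = 2;  b_361 = 100;  b_362 = 79;  b_363 = 237;  b_364 = 64
  b_365 = 204;  b_366 = 86;  b_367 = 217;  b_368 = 73;  b_369 = 14;  b_370 = 26
  b_371 = 0;  b_372 = 199;  b_373 = 229;  b_374 = 244;  b_375 = 76;  b_376 = 58
  b_377 = 209;  b_378 = 225;  b_379 = 66;  b_380 = 18;  b_381 = 108;  b_382 = 15
  b_383 = 109;  b_384 = 24;  b_385 = 108;  b_386 = 110;  b_387 = 185;  b_388 = 73
  b_389 = 6;  b_390 = 106;  b_391 = 168;  b_392 = 231;  b_393 = 69;  b_394 = 44
  b_395 = 44;  b_396 = 114;  b_397 = 209;  b_398 = 65;  b_399 = 90
b_400 = 160·90 + 110·65 + 4·209 + 66·114 + 121·44 = 162
b_401 = 160·162 + 110·90 + 4·65 + 66·209 + 121·114 = 180

180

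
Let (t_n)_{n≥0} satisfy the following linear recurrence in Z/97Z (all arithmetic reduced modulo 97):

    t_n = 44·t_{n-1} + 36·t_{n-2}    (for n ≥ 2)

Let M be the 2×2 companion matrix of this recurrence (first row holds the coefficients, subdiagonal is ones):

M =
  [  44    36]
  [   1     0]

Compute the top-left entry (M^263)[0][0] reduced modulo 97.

6

(M^263)[0][0] is the top entry after applying M 263 times to the unit state (1, 0). Equivalently it is h_{264} for the auxiliary sequence (h_n) obeying the same recurrence with h_1 = 1 and h_i = 0 for 0 ≤ i < 1:
h_2 = 44·1 + 36·0 = 44
h_3 = 44·44 + 36·1 = 32
h_4 = 44·32 + 36·44 = 82
h_5 = 44·82 + 36·32 = 7
h_6 = 44·7 + 36·82 = 59
h_7 = 44·59 + 36·7 = 35
h_8 = 44·35 + 36·59 = 75
h_9 = 44·75 + 36·35 = 1
h_10 = 44·1 + 36·75 = 28
h_11 = 44·28 + 36·1 = 7
h_12 = 44·7 + 36·28 = 55
h_13 = 44·55 + 36·7 = 53
h_14 = 44·53 + 36·55 = 44
h_15 = 44·44 + 36·53 = 61
h_16 = 44·61 + 36·44 = 0
h_17 = 44·0 + 36·61 = 62
h_18 = 44·62 + 36·0 = 12
h_19 = 44·12 + 36·62 = 44
h_20 = 44·44 + 36·12 = 40
h_21 = 44·40 + 36·44 = 46
h_22 = 44·46 + 36·40 = 69
h_23 = 44·69 + 36·46 = 36
h_24 = 44·36 + 36·69 = 91
h_25 = 44·91 + 36·36 = 62
h_26 = 44·62 + 36·91 = 87
h_27 = 44·87 + 36·62 = 46
h_28 = 44·46 + 36·87 = 15
h_29 = 44·15 + 36·46 = 85
h_30 = 44·85 + 36·15 = 12
h_31 = 44·12 + 36·85 = 96
h_32 = 44·96 + 36·12 = 0
h_33 = 44·0 + 36·96 = 61
h_34 = 44·61 + 36·0 = 65
h_35 = 44·65 + 36·61 = 12
h_36 = 44·12 + 36·65 = 55
h_37 = 44·55 + 36·12 = 39
h_38 = 44·39 + 36·55 = 10
h_39 = 44·10 + 36·39 = 1
h_40 = 44·1 + 36·10 = 16
h_41 = 44·16 + 36·1 = 61
h_42 = 44·61 + 36·16 = 59
h_43 = 44·59 + 36·61 = 39
h_44 = 44·39 + 36·59 = 57
h_45 = 44·57 + 36·39 = 32
h_46 = 44·32 + 36·57 = 65
h_47 = 44·65 + 36·32 = 35
h_48 = 44·35 + 36·65 = 0
h_49 = 44·0 + 36·35 = 96
h_50 = 44·96 + 36·0 = 53
h_51 = 44·53 + 36·96 = 65
h_52 = 44·65 + 36·53 = 15
h_53 = 44·15 + 36·65 = 90
h_54 = 44·90 + 36·15 = 38
h_55 = 44·38 + 36·90 = 62
h_56 = 44·62 + 36·38 = 22
h_57 = 44·22 + 36·62 = 96
h_58 = 44·96 + 36·22 = 69
h_59 = 44·69 + 36·96 = 90
h_60 = 44·90 + 36·69 = 42
h_61 = 44·42 + 36·90 = 44
h_62 = 44·44 + 36·42 = 53
h_63 = 44·53 + 36·44 = 36
h_64 = 44·36 + 36·53 = 0
h_65 = 44·0 + 36·36 = 35
h_66 = 44·35 + 36·0 = 85
h_67 = 44·85 + 36·35 = 53
h_68 = 44·53 + 36·85 = 57
h_69 = 44·57 + 36·53 = 51
h_70 = 44·51 + 36·57 = 28
h_71 = 44·28 + 36·51 = 61
h_72 = 44·61 + 36·28 = 6
h_73 = 44·6 + 36·61 = 35
h_74 = 44·35 + 36·6 = 10
h_75 = 44·10 + 36·35 = 51
h_76 = 44·51 + 36·10 = 82
h_77 = 44·82 + 36·51 = 12
h_78 = 44·12 + 36·82 = 85
h_79 = 44·85 + 36·12 = 1
h_80 = 44·1 + 36·85 = 0
h_81 = 44·0 + 36·1 = 36
h_82 = 44·36 + 36·0 = 32
h_83 = 44·32 + 36·36 = 85
h_84 = 44·85 + 36·32 = 42
h_85 = 44·42 + 36·85 = 58
h_86 = 44·58 + 36·42 = 87
h_87 = 44·87 + 36·58 = 96
h_88 = 44·96 + 36·87 = 81
h_89 = 44·81 + 36·96 = 36
h_90 = 44·36 + 36·81 = 38
h_91 = 44·38 + 36·36 = 58
h_92 = 44·58 + 36·38 = 40
h_93 = 44·40 + 36·58 = 65
h_94 = 44·65 + 36·40 = 32
h_95 = 44·32 + 36·65 = 62
h_96 = 44·62 + 36·32 = 0
h_97 = 44·0 + 36·62 = 1
(h_96, h_97) = (0, 1) = (h_0, h_1), so the sequence has period 96.
264 ≡ 72 (mod 96), hence h_264 = h_72 = 6.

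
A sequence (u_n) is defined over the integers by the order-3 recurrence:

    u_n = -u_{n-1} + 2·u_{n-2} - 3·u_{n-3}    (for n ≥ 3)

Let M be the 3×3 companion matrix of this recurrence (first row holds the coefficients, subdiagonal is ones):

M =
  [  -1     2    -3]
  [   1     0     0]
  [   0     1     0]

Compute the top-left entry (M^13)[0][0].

-42292

(M^13)[0][0] is the top entry after applying M 13 times to the unit state (1, 0, 0). Equivalently it is h_{15} for the auxiliary sequence (h_n) obeying the same recurrence with h_2 = 1 and h_i = 0 for 0 ≤ i < 2:
h_3 = -1·1 + 2·0 + -3·0 = -1
h_4 = -1·-1 + 2·1 + -3·0 = 3
h_5 = -1·3 + 2·-1 + -3·1 = -8
h_6 = -1·-8 + 2·3 + -3·-1 = 17
h_7 = -1·17 + 2·-8 + -3·3 = -42
h_8 = -1·-42 + 2·17 + -3·-8 = 100
h_9 = -1·100 + 2·-42 + -3·17 = -235
h_10 = -1·-235 + 2·100 + -3·-42 = 561
h_11 = -1·561 + 2·-235 + -3·100 = -1331
h_12 = -1·-1331 + 2·561 + -3·-235 = 3158
h_13 = -1·3158 + 2·-1331 + -3·561 = -7503
h_14 = -1·-7503 + 2·3158 + -3·-1331 = 17812
h_15 = -1·17812 + 2·-7503 + -3·3158 = -42292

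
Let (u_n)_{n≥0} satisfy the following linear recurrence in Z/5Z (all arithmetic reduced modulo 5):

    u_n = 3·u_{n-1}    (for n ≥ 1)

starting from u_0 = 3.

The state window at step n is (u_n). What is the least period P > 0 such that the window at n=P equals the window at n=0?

4

n=0: window = (3)
n=1: window = (4)
n=2: window = (2)
n=3: window = (1)
n=4: window = (3)
window at n=4 equals window at n=0 → period = 4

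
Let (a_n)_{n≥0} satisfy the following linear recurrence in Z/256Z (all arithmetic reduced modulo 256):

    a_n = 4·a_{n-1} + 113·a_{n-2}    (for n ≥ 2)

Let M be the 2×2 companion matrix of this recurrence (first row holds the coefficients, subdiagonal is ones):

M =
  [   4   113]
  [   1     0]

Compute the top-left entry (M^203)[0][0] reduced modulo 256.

(M^203)[0][0] is the top entry after applying M 203 times to the unit state (1, 0). Equivalently it is h_{204} for the auxiliary sequence (h_n) obeying the same recurrence with h_1 = 1 and h_i = 0 for 0 ≤ i < 1:
h_2 = 4·1 + 113·0 = 4
h_3 = 4·4 + 113·1 = 129
h_4 = 4·129 + 113·4 = 200
h_5 = 4·200 + 113·129 = 17
h_6 = 4·17 + 113·200 = 140
h_7 = 4·140 + 113·17 = 177
Continuing the recurrence:
  h_8 = 144;  h_9 = 97;  h_10 = 20;  h_11 = 33;  h_12 = 88;  h_13 = 241
  h_14 = 156;  h_15 = 209;  h_16 = 32;  h_17 = 193;  h_18 = 36;  h_19 = 193
  h_20 = 232;  h_21 = 209;  h_22 = 172;  h_23 = 241;  h_24 = 176;  h_25 = 33
  h_26 = 52;  h_27 = 97;  h_28 = 120;  h_29 = 177;  h_30 = 188;  h_31 = 17
  h_32 = 64;  h_33 = 129;  h_34 = 68;  h_35 = 1;  h_36 = 8;  h_37 = 145
  h_38 = 204;  h_39 = 49;  h_40 = 208;  h_41 = 225;  h_42 = 84;  h_43 = 161
  h_44 = 152;  h_45 = 113;  h_46 = 220;  h_47 = 81;  h_48 = 96;  h_49 = 65
  h_50 = 100;  h_51 = 65;  h_52 = 40;  h_53 = 81;  h_54 = 236;  h_55 = 113
  h_56 = 240;  h_57 = 161;  h_58 = 116;  h_59 = 225;  h_60 = 184;  h_61 = 49
  h_62 = 252;  h_63 = 145;  h_64 = 128;  h_65 = 1;  h_66 = 132;  h_67 = 129
  h_68 = 72;  h_69 = 17;  h_70 = 12;  h_71 = 177;  h_72 = 16;  h_73 = 97
  h_74 = 148;  h_75 = 33;  h_76 = 216;  h_77 = 241;  h_78 = 28;  h_79 = 209
  h_80 = 160;  h_81 = 193;  h_82 = 164;  h_83 = 193;  h_84 = 104;  h_85 = 209
  h_86 = 44;  h_87 = 241;  h_88 = 48;  h_89 = 33;  h_90 = 180;  h_91 = 97
  h_92 = 248;  h_93 = 177;  h_94 = 60;  h_95 = 17;  h_96 = 192;  h_97 = 129
  h_98 = 196;  h_99 = 1;  h_100 = 136;  h_101 = 145;  h_102 = 76;  h_103 = 49
  h_104 = 80;  h_105 = 225;  h_106 = 212;  h_107 = 161;  h_108 = 24;  h_109 = 113
  h_110 = 92;  h_111 = 81;  h_112 = 224;  h_113 = 65;  h_114 = 228;  h_115 = 65
  h_116 = 168;  h_117 = 81;  h_118 = 108;  h_119 = 113;  h_120 = 112;  h_121 = 161
  h_122 = 244;  h_123 = 225;  h_124 = 56;  h_125 = 49;  h_126 = 124;  h_127 = 145
  h_128 = 0;  h_129 = 1;  h_130 = 4;  h_131 = 129;  h_132 = 200;  h_133 = 17
  h_134 = 140;  h_135 = 177;  h_136 = 144;  h_137 = 97;  h_138 = 20;  h_139 = 33
  h_140 = 88;  h_141 = 241;  h_142 = 156;  h_143 = 209;  h_144 = 32;  h_145 = 193
  h_146 = 36;  h_147 = 193;  h_148 = 232;  h_149 = 209;  h_150 = 172;  h_151 = 241
  h_152 = 176;  h_153 = 33;  h_154 = 52;  h_155 = 97;  h_156 = 120;  h_157 = 177
  h_158 = 188;  h_159 = 17;  h_160 = 64;  h_161 = 129;  h_162 = 68;  h_163 = 1
  h_164 = 8;  h_165 = 145;  h_166 = 204;  h_167 = 49;  h_168 = 208;  h_169 = 225
  h_170 = 84;  h_171 = 161;  h_172 = 152;  h_173 = 113;  h_174 = 220;  h_175 = 81
  h_176 = 96;  h_177 = 65;  h_178 = 100;  h_179 = 65;  h_180 = 40;  h_181 = 81
  h_182 = 236;  h_183 = 113;  h_184 = 240;  h_185 = 161;  h_186 = 116;  h_187 = 225
  h_188 = 184;  h_189 = 49;  h_190 = 252;  h_191 = 145;  h_192 = 128;  h_193 = 1
  h_194 = 132;  h_195 = 129;  h_196 = 72;  h_197 = 17;  h_198 = 12;  h_199 = 177
  h_200 = 16;  h_201 = 97;  h_202 = 148
h_203 = 4·148 + 113·97 = 33
h_204 = 4·33 + 113·148 = 216

216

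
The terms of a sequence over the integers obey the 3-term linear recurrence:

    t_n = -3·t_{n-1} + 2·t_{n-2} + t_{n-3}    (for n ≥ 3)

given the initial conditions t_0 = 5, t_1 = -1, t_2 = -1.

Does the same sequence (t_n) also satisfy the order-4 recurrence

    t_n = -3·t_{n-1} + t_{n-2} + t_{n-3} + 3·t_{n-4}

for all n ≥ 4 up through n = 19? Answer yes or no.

no

Terms t_0..t_19: 5, -1, -1, 6, -21, 74, -258, 901, -3145, 10979, -38326, 133791, -467046, 1630394, -5691483, 19868191, -69357145, 242116334, -845195101, 2950460826
n=4: candidate gives -5, actual t_4 = -21 ✗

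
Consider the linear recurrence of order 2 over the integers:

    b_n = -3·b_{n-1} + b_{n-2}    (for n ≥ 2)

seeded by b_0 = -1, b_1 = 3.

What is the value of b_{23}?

787274278560

b_2 = -3·3 + 1·-1 = -10
b_3 = -3·-10 + 1·3 = 33
b_4 = -3·33 + 1·-10 = -109
b_5 = -3·-109 + 1·33 = 360
b_6 = -3·360 + 1·-109 = -1189
b_7 = -3·-1189 + 1·360 = 3927
b_8 = -3·3927 + 1·-1189 = -12970
b_9 = -3·-12970 + 1·3927 = 42837
b_10 = -3·42837 + 1·-12970 = -141481
b_11 = -3·-141481 + 1·42837 = 467280
b_12 = -3·467280 + 1·-141481 = -1543321
b_13 = -3·-1543321 + 1·467280 = 5097243
b_14 = -3·5097243 + 1·-1543321 = -16835050
b_15 = -3·-16835050 + 1·5097243 = 55602393
b_16 = -3·55602393 + 1·-16835050 = -183642229
b_17 = -3·-183642229 + 1·55602393 = 606529080
b_18 = -3·606529080 + 1·-183642229 = -2003229469
b_19 = -3·-2003229469 + 1·606529080 = 6616217487
b_20 = -3·6616217487 + 1·-2003229469 = -21851881930
b_21 = -3·-21851881930 + 1·6616217487 = 72171863277
b_22 = -3·72171863277 + 1·-21851881930 = -238367471761
b_23 = -3·-238367471761 + 1·72171863277 = 787274278560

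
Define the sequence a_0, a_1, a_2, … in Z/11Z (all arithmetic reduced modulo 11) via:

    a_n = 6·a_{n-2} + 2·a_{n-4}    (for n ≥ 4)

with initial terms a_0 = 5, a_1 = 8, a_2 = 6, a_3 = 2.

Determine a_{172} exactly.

0

a_4 = 0·2 + 6·6 + 0·8 + 2·5 = 2
a_5 = 0·2 + 6·2 + 0·6 + 2·8 = 6
a_6 = 0·6 + 6·2 + 0·2 + 2·6 = 2
a_7 = 0·2 + 6·6 + 0·2 + 2·2 = 7
a_8 = 0·7 + 6·2 + 0·6 + 2·2 = 5
a_9 = 0·5 + 6·7 + 0·2 + 2·6 = 10
Continuing the recurrence:
  a_10 = 1;  a_11 = 8;  a_12 = 5;  a_13 = 2;  a_14 = 10;  a_15 = 6
  a_16 = 4;  a_17 = 7;  a_18 = 0;  a_19 = 10;  a_20 = 8;  a_21 = 8
  a_22 = 4;  a_23 = 2;  a_24 = 7;  a_25 = 6;  a_26 = 6;  a_27 = 7
  a_28 = 6;  a_29 = 10;  a_30 = 4;  a_31 = 8;  a_32 = 3;  a_33 = 2
  a_34 = 4;  a_35 = 6;  a_36 = 8;  a_37 = 7;  a_38 = 1;  a_39 = 10
  a_40 = 0;  a_41 = 8;  a_42 = 2;  a_43 = 2;  a_44 = 1;  a_45 = 6
  a_46 = 10;  a_47 = 7;  a_48 = 7;  a_49 = 10;  a_50 = 7;  a_51 = 8
  a_52 = 1;  a_53 = 2;  a_54 = 9;  a_55 = 6;  a_56 = 1;  a_57 = 7
  a_58 = 2;  a_59 = 10;  a_60 = 3;  a_61 = 8;  a_62 = 0;  a_63 = 2
  a_64 = 6;  a_65 = 6;  a_66 = 3;  a_67 = 7;  a_68 = 8;  a_69 = 10
  a_70 = 10;  a_71 = 8;  a_72 = 10;  a_73 = 2;  a_74 = 3;  a_75 = 6
  a_76 = 5;  a_77 = 7;  a_78 = 3;  a_79 = 10;  a_80 = 6;  a_81 = 8
  a_82 = 9;  a_83 = 2;  a_84 = 0;  a_85 = 6;  a_86 = 7;  a_87 = 7
  a_88 = 9;  a_89 = 10;  a_90 = 2;  a_91 = 8;  a_92 = 8;  a_93 = 2
  a_94 = 8;  a_95 = 6;  a_96 = 9;  a_97 = 7;  a_98 = 4;  a_99 = 10
  a_100 = 9;  a_101 = 8;  a_102 = 7;  a_103 = 2;  a_104 = 5;  a_105 = 6
  a_106 = 0;  a_107 = 7;  a_108 = 10;  a_109 = 10;  a_110 = 5;  a_111 = 8
  a_112 = 6;  a_113 = 2;  a_114 = 2;  a_115 = 6;  a_116 = 2;  a_117 = 7
  a_118 = 5;  a_119 = 10;  a_120 = 1;  a_121 = 8;  a_122 = 5;  a_123 = 2
  a_124 = 10;  a_125 = 6;  a_126 = 4;  a_127 = 7;  a_128 = 0;  a_129 = 10
  a_130 = 8;  a_131 = 8;  a_132 = 4;  a_133 = 2;  a_134 = 7;  a_135 = 6
  a_136 = 6;  a_137 = 7;  a_138 = 6;  a_139 = 10;  a_140 = 4;  a_141 = 8
  a_142 = 3;  a_143 = 2;  a_144 = 4;  a_145 = 6;  a_146 = 8;  a_147 = 7
  a_148 = 1;  a_149 = 10;  a_150 = 0;  a_151 = 8;  a_152 = 2;  a_153 = 2
  a_154 = 1;  a_155 = 6;  a_156 = 10;  a_157 = 7;  a_158 = 7;  a_159 = 10
  a_160 = 7;  a_161 = 8;  a_162 = 1;  a_163 = 2;  a_164 = 9;  a_165 = 6
  a_166 = 1;  a_167 = 7;  a_168 = 2;  a_169 = 10;  a_170 = 3
a_171 = 0·3 + 6·10 + 0·2 + 2·7 = 8
a_172 = 0·8 + 6·3 + 0·10 + 2·2 = 0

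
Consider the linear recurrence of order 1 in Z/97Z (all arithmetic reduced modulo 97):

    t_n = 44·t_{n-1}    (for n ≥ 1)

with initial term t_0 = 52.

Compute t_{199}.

t_1 = 44·52 = 57
t_2 = 44·57 = 83
t_3 = 44·83 = 63
t_4 = 44·63 = 56
t_5 = 44·56 = 39
t_6 = 44·39 = 67
t_7 = 44·67 = 38
t_8 = 44·38 = 23
t_9 = 44·23 = 42
t_10 = 44·42 = 5
t_11 = 44·5 = 26
t_12 = 44·26 = 77
t_13 = 44·77 = 90
t_14 = 44·90 = 80
t_15 = 44·80 = 28
t_16 = 44·28 = 68
t_17 = 44·68 = 82
t_18 = 44·82 = 19
t_19 = 44·19 = 60
t_20 = 44·60 = 21
t_21 = 44·21 = 51
t_22 = 44·51 = 13
t_23 = 44·13 = 87
t_24 = 44·87 = 45
t_25 = 44·45 = 40
t_26 = 44·40 = 14
t_27 = 44·14 = 34
t_28 = 44·34 = 41
t_29 = 44·41 = 58
t_30 = 44·58 = 30
t_31 = 44·30 = 59
t_32 = 44·59 = 74
t_33 = 44·74 = 55
t_34 = 44·55 = 92
t_35 = 44·92 = 71
t_36 = 44·71 = 20
t_37 = 44·20 = 7
t_38 = 44·7 = 17
t_39 = 44·17 = 69
t_40 = 44·69 = 29
t_41 = 44·29 = 15
t_42 = 44·15 = 78
t_43 = 44·78 = 37
t_44 = 44·37 = 76
t_45 = 44·76 = 46
t_46 = 44·46 = 84
t_47 = 44·84 = 10
t_48 = 44·10 = 52
(t_48) = (52) = (t_0), so the sequence has period 48.
199 ≡ 7 (mod 48), hence t_199 = t_7 = 38.

38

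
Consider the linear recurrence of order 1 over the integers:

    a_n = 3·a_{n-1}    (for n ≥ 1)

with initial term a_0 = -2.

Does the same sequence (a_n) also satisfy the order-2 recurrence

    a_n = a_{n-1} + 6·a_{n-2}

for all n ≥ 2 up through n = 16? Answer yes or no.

yes

Terms a_0..a_16: -2, -6, -18, -54, -162, -486, -1458, -4374, -13122, -39366, -118098, -354294, -1062882, -3188646, -9565938, -28697814, -86093442
n=2: candidate gives -18, actual a_2 = -18 ✓
n=3: candidate gives -54, actual a_3 = -54 ✓
n=4: candidate gives -162, actual a_4 = -162 ✓
n=5: candidate gives -486, actual a_5 = -486 ✓
n=6: candidate gives -1458, actual a_6 = -1458 ✓
n=7: candidate gives -4374, actual a_7 = -4374 ✓
n=8: candidate gives -13122, actual a_8 = -13122 ✓
n=9: candidate gives -39366, actual a_9 = -39366 ✓
n=10: candidate gives -118098, actual a_10 = -118098 ✓
n=11: candidate gives -354294, actual a_11 = -354294 ✓
n=12: candidate gives -1062882, actual a_12 = -1062882 ✓
n=13: candidate gives -3188646, actual a_13 = -3188646 ✓
n=14: candidate gives -9565938, actual a_14 = -9565938 ✓
n=15: candidate gives -28697814, actual a_15 = -28697814 ✓
n=16: candidate gives -86093442, actual a_16 = -86093442 ✓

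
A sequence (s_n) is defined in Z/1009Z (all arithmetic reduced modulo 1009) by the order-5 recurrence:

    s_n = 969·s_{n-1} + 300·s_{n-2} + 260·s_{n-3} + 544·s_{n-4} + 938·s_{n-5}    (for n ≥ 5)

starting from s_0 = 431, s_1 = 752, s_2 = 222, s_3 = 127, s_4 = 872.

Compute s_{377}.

374

s_5 = 969·872 + 300·127 + 260·222 + 544·752 + 938·431 = 512
s_6 = 969·512 + 300·872 + 260·127 + 544·222 + 938·752 = 474
s_7 = 969·474 + 300·512 + 260·872 + 544·127 + 938·222 = 996
s_8 = 969·996 + 300·474 + 260·512 + 544·872 + 938·127 = 585
s_9 = 969·585 + 300·996 + 260·474 + 544·512 + 938·872 = 775
s_10 = 969·775 + 300·585 + 260·996 + 544·474 + 938·512 = 393
Continuing the recurrence:
  s_11 = 229;  s_12 = 796;  s_13 = 479;  s_14 = 41;  s_15 = 724;  s_16 = 974
  s_17 = 459;  s_18 = 361;  s_19 = 605;  s_20 = 817;  s_21 = 451;  s_22 = 268
  s_23 = 783;  s_24 = 775;  s_25 = 813;  s_26 = 723;  s_27 = 60;  s_28 = 831
  s_29 = 1001;  s_30 = 454;  s_31 = 232;  s_32 = 541;  s_33 = 738;  s_34 = 720
  s_35 = 427;  s_36 = 674;  s_37 = 596;  s_38 = 55;  s_39 = 256;  s_40 = 122
  s_41 = 359;  s_42 = 729;  s_43 = 432;  s_44 = 901;  s_45 = 549;  s_46 = 222
  s_47 = 217;  s_48 = 246;  s_49 = 569;  s_50 = 566;  s_51 = 507;  s_52 = 169
  s_53 = 359;  s_54 = 786;  s_55 = 654;  s_56 = 724;  s_57 = 956;  s_58 = 399
  s_59 = 282;  s_60 = 120;  s_61 = 386;  s_62 = 900;  s_63 = 982;  s_64 = 990
  s_65 = 308;  s_66 = 257;  s_67 = 610;  s_68 = 254;  s_69 = 925;  s_70 = 932
  s_71 = 327;  s_72 = 522;  s_73 = 533;  s_74 = 738;  s_75 = 450;  s_76 = 358
  s_77 = 410;  s_78 = 535;  s_79 = 635;  s_80 = 902;  s_81 = 768;  s_82 = 970
  s_83 = 32;  s_84 = 669;  s_85 = 543;  s_86 = 566;  s_87 = 398;  s_88 = 874
  s_89 = 218;  s_90 = 731;  s_91 = 811;  s_92 = 582;  s_93 = 460;  s_94 = 568
  s_95 = 33;  s_96 = 829;  s_97 = 368;  s_98 = 266;  s_99 = 314;  s_100 = 99
  s_101 = 51;  s_102 = 851;  s_103 = 517;  s_104 = 958;  s_105 = 560;  s_106 = 84
  s_107 = 895;  s_108 = 928;  s_109 = 477;  s_110 = 519;  s_111 = 3;  s_112 = 461
  s_113 = 228;  s_114 = 54;  s_115 = 542;  s_116 = 662;  s_117 = 310;  s_118 = 275
  s_119 = 274;  s_120 = 565;  s_121 = 488;  s_122 = 705;  s_123 = 112;  s_124 = 262
  s_125 = 934;  s_126 = 497;  s_127 = 289;  s_128 = 366;  s_129 = 618;  s_130 = 25
  s_131 = 916;  s_132 = 362;  s_133 = 887;  s_134 = 500;  s_135 = 288;  s_136 = 528
  s_137 = 292;  s_138 = 789;  s_139 = 693;  s_140 = 770;  s_141 = 109;  s_142 = 32
  s_143 = 670;  s_144 = 424;  s_145 = 231;  s_146 = 138;  s_147 = 449;  s_148 = 210
  s_149 = 445;  s_150 = 649;  s_151 = 61;  s_152 = 847;  s_153 = 946;  s_154 = 649
  s_155 = 16;  s_156 = 465;  s_157 = 1000;  s_158 = 76;  s_159 = 92;  s_160 = 210
  s_161 = 40;  s_162 = 169;  s_163 = 565;  s_164 = 912;  s_165 = 172;  s_166 = 234
  s_167 = 600;  s_168 = 55;  s_169 = 71;  s_170 = 206;  s_171 = 140;  s_172 = 431
  s_173 = 31;  s_174 = 62;  s_175 = 812;  s_176 = 760;  s_177 = 666;  s_178 = 47
  s_179 = 421;  s_180 = 519;  s_181 = 306;  s_182 = 141;  s_183 = 809;  s_184 = 903
  s_185 = 534;  s_186 = 268;  s_187 = 82;  s_188 = 966;  s_189 = 512;  s_190 = 972
  s_191 = 977;  s_192 = 249;  s_193 = 151;  s_194 = 833;  s_195 = 390;  s_196 = 625
  s_197 = 724;  s_198 = 107;  s_199 = 730;  s_200 = 968;  s_201 = 613;  s_202 = 362
  s_203 = 396;  s_204 = 422;  s_205 = 680;  s_206 = 597;  s_207 = 287;  s_208 = 3
  s_209 = 983;  s_210 = 907;  s_211 = 820;  s_212 = 896;  s_213 = 780;  s_214 = 621
  s_215 = 459;  s_216 = 816;  s_217 = 635;  s_218 = 649;  s_219 = 112;  s_220 = 804
  s_221 = 607;  s_222 = 70;  s_223 = 598;  s_224 = 113;  s_225 = 46;  s_226 = 903
  s_227 = 486;  s_228 = 923;  s_229 = 448;  s_230 = 521;  s_231 = 879;  s_232 = 944
  s_233 = 773;  s_234 = 911;  s_235 = 219;  s_236 = 475;  s_237 = 369;  s_238 = 810
  s_239 = 978;  s_240 = 838;  s_241 = 812;  s_242 = 730;  s_243 = 720;  s_244 = 734
  s_245 = 911;  s_246 = 92;  s_247 = 173;  s_248 = 316;  s_249 = 132;  s_250 = 805
  s_251 = 565;  s_252 = 160;  s_253 = 10;  s_254 = 495;  s_255 = 557;  s_256 = 179
  s_257 = 200;  s_258 = 1004;  s_259 = 264;  s_260 = 905;  s_261 = 567;  s_262 = 867
  s_263 = 101;  s_264 = 235;  s_265 = 139;  s_266 = 938;  s_267 = 145;  s_268 = 557
  s_269 = 142;  s_270 = 286;  s_271 = 588;  s_272 = 421;  s_273 = 200;  s_274 = 974
  s_275 = 232;  s_276 = 543;  s_277 = 645;  s_278 = 722;  s_279 = 623;  s_280 = 612
  s_281 = 563;  s_282 = 57;  s_283 = 927;  s_284 = 396;  s_285 = 85;  s_286 = 359
  s_287 = 869;  s_288 = 469;  s_289 = 254;  s_290 = 881;  s_291 = 711;  s_292 = 927
  s_293 = 612;  s_294 = 691;  s_295 = 787;  s_296 = 718;  s_297 = 319;  s_298 = 115
  s_299 = 997;  s_300 = 603;  s_301 = 631;  s_302 = 741;  s_303 = 56;  s_304 = 650
  s_305 = 600;  s_306 = 12;  s_307 = 466;  s_308 = 210;  s_309 = 71;  s_310 = 961
  s_311 = 529;  s_312 = 487;  s_313 = 113;  s_314 = 762;  s_315 = 471;  s_316 = 351
  s_317 = 134;  s_318 = 298;  s_319 = 800;  s_320 = 520;  s_321 = 586;  s_322 = 766
  s_323 = 210;  s_324 = 494;  s_325 = 593;  s_326 = 237;  s_327 = 537;  s_328 = 549
  s_329 = 931;  s_330 = 755;  s_331 = 192;  s_332 = 983;  s_333 = 990;  s_334 = 43
  s_335 = 339;  s_336 = 930;  s_337 = 596;  s_338 = 765;  s_339 = 269;  s_340 = 928
  s_341 = 210;  s_342 = 421;  s_343 = 77;  s_344 = 640;  s_345 = 935;  s_346 = 269
  s_347 = 141;  s_348 = 967;  s_349 = 981;  s_350 = 195;  s_351 = 215;  s_352 = 680
  s_353 = 75;  s_354 = 719;  s_355 = 216;  s_356 = 31;  s_357 = 860;  s_358 = 154
  s_359 = 448;  s_360 = 149;  s_361 = 467;  s_362 = 749;  s_363 = 256;  s_364 = 699
  s_365 = 711;  s_366 = 575;  s_367 = 39;  s_368 = 481;  s_369 = 849;  s_370 = 388
  s_371 = 562;  s_372 = 443;  s_373 = 408;  s_374 = 812;  s_375 = 978
s_376 = 969·978 + 300·812 + 260·408 + 544·443 + 938·562 = 87
s_377 = 969·87 + 300·978 + 260·812 + 544·408 + 938·443 = 374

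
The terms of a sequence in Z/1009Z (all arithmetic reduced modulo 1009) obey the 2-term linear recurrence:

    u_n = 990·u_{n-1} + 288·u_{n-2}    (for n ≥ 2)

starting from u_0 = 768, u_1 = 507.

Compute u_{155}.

739

u_2 = 990·507 + 288·768 = 670
u_3 = 990·670 + 288·507 = 98
u_4 = 990·98 + 288·670 = 397
u_5 = 990·397 + 288·98 = 501
u_6 = 990·501 + 288·397 = 890
u_7 = 990·890 + 288·501 = 244
Continuing the recurrence:
  u_8 = 443;  u_9 = 306;  u_10 = 690;  u_11 = 352;  u_12 = 322;  u_13 = 412
  u_14 = 152;  u_15 = 742;  u_16 = 417;  u_17 = 946;  u_18 = 213;  u_19 = 7
  u_20 = 671;  u_21 = 366;  u_22 = 638;  u_23 = 458;  u_24 = 485;  u_25 = 600
  u_26 = 137;  u_27 = 685;  u_28 = 207;  u_29 = 628;  u_30 = 261;  u_31 = 339
  u_32 = 115;  u_33 = 601;  u_34 = 512;  u_35 = 911;  u_36 = 995;  u_37 = 294
  u_38 = 472;  u_39 = 29;  u_40 = 179;  u_41 = 915;  u_42 = 870;  u_43 = 794
  u_44 = 377;  u_45 = 538;  u_46 = 481;  u_47 = 509;  u_48 = 714;  u_49 = 847
  u_50 = 856;  u_51 = 647;  u_52 = 147;  u_53 = 914;  u_54 = 754;  u_55 = 692
  u_56 = 186;  u_57 = 16;  u_58 = 796;  u_59 = 583;  u_60 = 227;  u_61 = 133
  u_62 = 291;  u_63 = 487;  u_64 = 898;  u_65 = 96;  u_66 = 514;  u_67 = 729
  u_68 = 993;  u_69 = 384;  u_70 = 204;  u_71 = 771;  u_72 = 716;  u_73 = 590
  u_74 = 261;  u_75 = 494;  u_76 = 197;  u_77 = 296;  u_78 = 662;  u_79 = 22
  u_80 = 546;  u_81 = 1007;  u_82 = 891;  u_83 = 657;  u_84 = 956;  u_85 = 531
  u_86 = 881;  u_87 = 983;  u_88 = 963;  u_89 = 449;  u_90 = 419;  u_91 = 271
  u_92 = 497;  u_93 = 1002;  u_94 = 1000;  u_95 = 173;  u_96 = 175;  u_97 = 85
  u_98 = 353;  u_99 = 620;  u_100 = 83;  u_101 = 408;  u_102 = 8;  u_103 = 308
  u_104 = 488;  u_105 = 730;  u_106 = 549;  u_107 = 27;  u_108 = 195;  u_109 = 35
  u_110 = 0;  u_111 = 999;  u_112 = 190;  u_113 = 573;  u_114 = 446;  u_115 = 155
  u_116 = 387;  u_117 = 963;  u_118 = 331;  u_119 = 643;  u_120 = 373;  u_121 = 513
  u_122 = 813;  u_123 = 118;  u_124 = 841;  u_125 = 852;  u_126 = 4;  u_127 = 113
  u_128 = 14;  u_129 = 999;  u_130 = 186;  u_131 = 649;  u_132 = 877;  u_133 = 737
  u_134 = 449;  u_135 = 916;  u_136 = 918;  u_137 = 170;  u_138 = 832;  u_139 = 864
  u_140 = 211;  u_141 = 645;  u_142 = 81;  u_143 = 583;  u_144 = 143;  u_145 = 720
  u_146 = 261;  u_147 = 601;  u_148 = 182;  u_149 = 118;  u_150 = 733;  u_151 = 886
  u_152 = 542;  u_153 = 692
u_154 = 990·692 + 288·542 = 679
u_155 = 990·679 + 288·692 = 739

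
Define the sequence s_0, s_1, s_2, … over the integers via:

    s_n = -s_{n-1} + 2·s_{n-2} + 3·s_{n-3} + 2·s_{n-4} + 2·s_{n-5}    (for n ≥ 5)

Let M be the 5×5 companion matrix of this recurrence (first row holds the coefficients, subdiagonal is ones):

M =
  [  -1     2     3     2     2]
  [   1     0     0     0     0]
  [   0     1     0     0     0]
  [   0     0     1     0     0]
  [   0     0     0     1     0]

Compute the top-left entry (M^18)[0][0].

(M^18)[0][0] is the top entry after applying M 18 times to the unit state (1, 0, 0, 0, 0). Equivalently it is h_{22} for the auxiliary sequence (h_n) obeying the same recurrence with h_4 = 1 and h_i = 0 for 0 ≤ i < 4:
h_5 = -1·1 + 2·0 + 3·0 + 2·0 + 2·0 = -1
h_6 = -1·-1 + 2·1 + 3·0 + 2·0 + 2·0 = 3
h_7 = -1·3 + 2·-1 + 3·1 + 2·0 + 2·0 = -2
h_8 = -1·-2 + 2·3 + 3·-1 + 2·1 + 2·0 = 7
h_9 = -1·7 + 2·-2 + 3·3 + 2·-1 + 2·1 = -2
h_10 = -1·-2 + 2·7 + 3·-2 + 2·3 + 2·-1 = 14
h_11 = -1·14 + 2·-2 + 3·7 + 2·-2 + 2·3 = 5
h_12 = -1·5 + 2·14 + 3·-2 + 2·7 + 2·-2 = 27
h_13 = -1·27 + 2·5 + 3·14 + 2·-2 + 2·7 = 35
h_14 = -1·35 + 2·27 + 3·5 + 2·14 + 2·-2 = 58
h_15 = -1·58 + 2·35 + 3·27 + 2·5 + 2·14 = 131
h_16 = -1·131 + 2·58 + 3·35 + 2·27 + 2·5 = 154
h_17 = -1·154 + 2·131 + 3·58 + 2·35 + 2·27 = 406
h_18 = -1·406 + 2·154 + 3·131 + 2·58 + 2·35 = 481
h_19 = -1·481 + 2·406 + 3·154 + 2·131 + 2·58 = 1171
h_20 = -1·1171 + 2·481 + 3·406 + 2·154 + 2·131 = 1579
h_21 = -1·1579 + 2·1171 + 3·481 + 2·406 + 2·154 = 3326
h_22 = -1·3326 + 2·1579 + 3·1171 + 2·481 + 2·406 = 5119

5119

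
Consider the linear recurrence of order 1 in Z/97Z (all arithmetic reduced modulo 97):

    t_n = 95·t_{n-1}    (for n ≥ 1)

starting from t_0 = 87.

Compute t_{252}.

t_1 = 95·87 = 20
t_2 = 95·20 = 57
t_3 = 95·57 = 80
t_4 = 95·80 = 34
t_5 = 95·34 = 29
t_6 = 95·29 = 39
t_7 = 95·39 = 19
t_8 = 95·19 = 59
t_9 = 95·59 = 76
t_10 = 95·76 = 42
t_11 = 95·42 = 13
t_12 = 95·13 = 71
t_13 = 95·71 = 52
t_14 = 95·52 = 90
t_15 = 95·90 = 14
t_16 = 95·14 = 69
t_17 = 95·69 = 56
t_18 = 95·56 = 82
t_19 = 95·82 = 30
t_20 = 95·30 = 37
t_21 = 95·37 = 23
t_22 = 95·23 = 51
t_23 = 95·51 = 92
t_24 = 95·92 = 10
t_25 = 95·10 = 77
t_26 = 95·77 = 40
t_27 = 95·40 = 17
t_28 = 95·17 = 63
t_29 = 95·63 = 68
t_30 = 95·68 = 58
t_31 = 95·58 = 78
t_32 = 95·78 = 38
t_33 = 95·38 = 21
t_34 = 95·21 = 55
t_35 = 95·55 = 84
t_36 = 95·84 = 26
t_37 = 95·26 = 45
t_38 = 95·45 = 7
t_39 = 95·7 = 83
t_40 = 95·83 = 28
t_41 = 95·28 = 41
t_42 = 95·41 = 15
t_43 = 95·15 = 67
t_44 = 95·67 = 60
t_45 = 95·60 = 74
t_46 = 95·74 = 46
t_47 = 95·46 = 5
t_48 = 95·5 = 87
(t_48) = (87) = (t_0), so the sequence has period 48.
252 ≡ 12 (mod 48), hence t_252 = t_12 = 71.

71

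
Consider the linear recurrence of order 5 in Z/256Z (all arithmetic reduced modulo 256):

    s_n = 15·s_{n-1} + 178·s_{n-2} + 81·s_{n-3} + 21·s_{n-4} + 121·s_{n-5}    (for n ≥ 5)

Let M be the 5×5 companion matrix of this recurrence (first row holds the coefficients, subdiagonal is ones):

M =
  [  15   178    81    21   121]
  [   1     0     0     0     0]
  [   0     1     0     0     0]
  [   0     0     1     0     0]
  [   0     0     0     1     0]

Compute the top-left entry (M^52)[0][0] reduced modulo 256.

229

(M^52)[0][0] is the top entry after applying M 52 times to the unit state (1, 0, 0, 0, 0). Equivalently it is h_{56} for the auxiliary sequence (h_n) obeying the same recurrence with h_4 = 1 and h_i = 0 for 0 ≤ i < 4:
h_5 = 15·1 + 178·0 + 81·0 + 21·0 + 121·0 = 15
h_6 = 15·15 + 178·1 + 81·0 + 21·0 + 121·0 = 147
h_7 = 15·147 + 178·15 + 81·1 + 21·0 + 121·0 = 92
h_8 = 15·92 + 178·147 + 81·15 + 21·1 + 121·0 = 110
h_9 = 15·110 + 178·92 + 81·147 + 21·15 + 121·1 = 161
h_10 = 15·161 + 178·110 + 81·92 + 21·147 + 121·15 = 45
h_11 = 15·45 + 178·161 + 81·110 + 21·92 + 121·147 = 106
h_12 = 15·106 + 178·45 + 81·161 + 21·110 + 121·92 = 243
h_13 = 15·243 + 178·106 + 81·45 + 21·161 + 121·110 = 97
h_14 = 15·97 + 178·243 + 81·106 + 21·45 + 121·161 = 249
h_15 = 15·249 + 178·97 + 81·243 + 21·106 + 121·45 = 227
h_16 = 15·227 + 178·249 + 81·97 + 21·243 + 121·106 = 41
h_17 = 15·41 + 178·227 + 81·249 + 21·97 + 121·243 = 214
h_18 = 15·214 + 178·41 + 81·227 + 21·249 + 121·97 = 37
h_19 = 15·37 + 178·214 + 81·41 + 21·227 + 121·249 = 64
h_20 = 15·64 + 178·37 + 81·214 + 21·41 + 121·227 = 216
h_21 = 15·216 + 178·64 + 81·37 + 21·214 + 121·41 = 204
h_22 = 15·204 + 178·216 + 81·64 + 21·37 + 121·214 = 147
h_23 = 15·147 + 178·204 + 81·216 + 21·64 + 121·37 = 138
h_24 = 15·138 + 178·147 + 81·204 + 21·216 + 121·64 = 208
h_25 = 15·208 + 178·138 + 81·147 + 21·204 + 121·216 = 123
h_26 = 15·123 + 178·208 + 81·138 + 21·147 + 121·204 = 250
h_27 = 15·250 + 178·123 + 81·208 + 21·138 + 121·147 = 201
h_28 = 15·201 + 178·250 + 81·123 + 21·208 + 121·138 = 208
h_29 = 15·208 + 178·201 + 81·250 + 21·123 + 121·208 = 115
h_30 = 15·115 + 178·208 + 81·201 + 21·250 + 121·123 = 155
h_31 = 15·155 + 178·115 + 81·208 + 21·201 + 121·250 = 130
h_32 = 15·130 + 178·155 + 81·115 + 21·208 + 121·201 = 216
h_33 = 15·216 + 178·130 + 81·155 + 21·115 + 121·208 = 214
h_34 = 15·214 + 178·216 + 81·130 + 21·155 + 121·115 = 238
h_35 = 15·238 + 178·214 + 81·216 + 21·130 + 121·155 = 3
h_36 = 15·3 + 178·238 + 81·214 + 21·216 + 121·130 = 137
h_37 = 15·137 + 178·3 + 81·238 + 21·214 + 121·216 = 17
h_38 = 15·17 + 178·137 + 81·3 + 21·238 + 121·214 = 224
h_39 = 15·224 + 178·17 + 81·137 + 21·3 + 121·238 = 8
h_40 = 15·8 + 178·224 + 81·17 + 21·137 + 121·3 = 65
h_41 = 15·65 + 178·8 + 81·224 + 21·17 + 121·137 = 101
h_42 = 15·101 + 178·65 + 81·8 + 21·224 + 121·17 = 14
h_43 = 15·14 + 178·101 + 81·65 + 21·8 + 121·224 = 37
h_44 = 15·37 + 178·14 + 81·101 + 21·65 + 121·8 = 249
h_45 = 15·249 + 178·37 + 81·14 + 21·101 + 121·65 = 193
h_46 = 15·193 + 178·249 + 81·37 + 21·14 + 121·101 = 9
h_47 = 15·9 + 178·193 + 81·249 + 21·37 + 121·14 = 41
h_48 = 15·41 + 178·9 + 81·193 + 21·249 + 121·37 = 164
h_49 = 15·164 + 178·41 + 81·9 + 21·193 + 121·249 = 125
h_50 = 15·125 + 178·164 + 81·41 + 21·9 + 121·193 = 74
h_51 = 15·74 + 178·125 + 81·164 + 21·41 + 121·9 = 194
h_52 = 15·194 + 178·74 + 81·125 + 21·164 + 121·41 = 52
h_53 = 15·52 + 178·194 + 81·74 + 21·125 + 121·164 = 31
h_54 = 15·31 + 178·52 + 81·194 + 21·74 + 121·125 = 130
h_55 = 15·130 + 178·31 + 81·52 + 21·194 + 121·74 = 132
h_56 = 15·132 + 178·130 + 81·31 + 21·52 + 121·194 = 229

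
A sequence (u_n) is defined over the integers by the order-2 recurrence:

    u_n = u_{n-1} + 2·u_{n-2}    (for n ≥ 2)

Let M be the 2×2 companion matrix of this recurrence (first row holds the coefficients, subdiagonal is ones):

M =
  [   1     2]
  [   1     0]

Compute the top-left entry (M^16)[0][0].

43691

(M^16)[0][0] is the top entry after applying M 16 times to the unit state (1, 0). Equivalently it is h_{17} for the auxiliary sequence (h_n) obeying the same recurrence with h_1 = 1 and h_i = 0 for 0 ≤ i < 1:
h_2 = 1·1 + 2·0 = 1
h_3 = 1·1 + 2·1 = 3
h_4 = 1·3 + 2·1 = 5
h_5 = 1·5 + 2·3 = 11
h_6 = 1·11 + 2·5 = 21
h_7 = 1·21 + 2·11 = 43
h_8 = 1·43 + 2·21 = 85
h_9 = 1·85 + 2·43 = 171
h_10 = 1·171 + 2·85 = 341
h_11 = 1·341 + 2·171 = 683
h_12 = 1·683 + 2·341 = 1365
h_13 = 1·1365 + 2·683 = 2731
h_14 = 1·2731 + 2·1365 = 5461
h_15 = 1·5461 + 2·2731 = 10923
h_16 = 1·10923 + 2·5461 = 21845
h_17 = 1·21845 + 2·10923 = 43691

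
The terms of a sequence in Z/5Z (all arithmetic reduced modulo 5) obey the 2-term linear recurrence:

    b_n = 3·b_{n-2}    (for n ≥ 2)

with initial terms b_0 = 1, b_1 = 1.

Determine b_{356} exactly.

4

b_2 = 0·1 + 3·1 = 3
b_3 = 0·3 + 3·1 = 3
b_4 = 0·3 + 3·3 = 4
b_5 = 0·4 + 3·3 = 4
b_6 = 0·4 + 3·4 = 2
b_7 = 0·2 + 3·4 = 2
b_8 = 0·2 + 3·2 = 1
b_9 = 0·1 + 3·2 = 1
(b_8, b_9) = (1, 1) = (b_0, b_1), so the sequence has period 8.
356 ≡ 4 (mod 8), hence b_356 = b_4 = 4.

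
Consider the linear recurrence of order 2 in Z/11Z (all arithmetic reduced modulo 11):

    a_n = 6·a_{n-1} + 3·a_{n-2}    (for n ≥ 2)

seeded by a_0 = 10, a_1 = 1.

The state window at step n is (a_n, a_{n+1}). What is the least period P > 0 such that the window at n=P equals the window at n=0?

10

n=0: window = (10, 1)
n=1: window = (1, 3)
n=2: window = (3, 10)
n=3: window = (10, 3)
n=4: window = (3, 4)
n=5: window = (4, 0)
n=6: window = (0, 1)
n=7: window = (1, 6)
n=8: window = (6, 6)
n=9: window = (6, 10)
n=10: window = (10, 1)
window at n=10 equals window at n=0 → period = 10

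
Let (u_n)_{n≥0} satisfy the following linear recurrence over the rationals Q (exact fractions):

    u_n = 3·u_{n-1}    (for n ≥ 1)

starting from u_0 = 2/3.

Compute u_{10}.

39366

u_1 = 3·2/3 = 2
u_2 = 3·2 = 6
u_3 = 3·6 = 18
u_4 = 3·18 = 54
u_5 = 3·54 = 162
u_6 = 3·162 = 486
u_7 = 3·486 = 1458
u_8 = 3·1458 = 4374
u_9 = 3·4374 = 13122
u_10 = 3·13122 = 39366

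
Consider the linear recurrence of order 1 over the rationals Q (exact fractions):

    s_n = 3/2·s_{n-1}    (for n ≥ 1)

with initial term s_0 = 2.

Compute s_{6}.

s_1 = 3/2·2 = 3
s_2 = 3/2·3 = 9/2
s_3 = 3/2·9/2 = 27/4
s_4 = 3/2·27/4 = 81/8
s_5 = 3/2·81/8 = 243/16
s_6 = 3/2·243/16 = 729/32

729/32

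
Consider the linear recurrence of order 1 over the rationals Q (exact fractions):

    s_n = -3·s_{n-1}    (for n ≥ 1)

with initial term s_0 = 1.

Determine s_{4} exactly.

81

s_1 = -3·1 = -3
s_2 = -3·-3 = 9
s_3 = -3·9 = -27
s_4 = -3·-27 = 81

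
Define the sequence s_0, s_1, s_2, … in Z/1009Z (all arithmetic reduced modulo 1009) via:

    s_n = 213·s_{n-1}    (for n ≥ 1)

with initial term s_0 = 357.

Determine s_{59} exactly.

395

s_1 = 213·357 = 366
s_2 = 213·366 = 265
s_3 = 213·265 = 950
s_4 = 213·950 = 550
s_5 = 213·550 = 106
s_6 = 213·106 = 380
s_7 = 213·380 = 220
s_8 = 213·220 = 446
s_9 = 213·446 = 152
s_10 = 213·152 = 88
s_11 = 213·88 = 582
s_12 = 213·582 = 868
s_13 = 213·868 = 237
s_14 = 213·237 = 31
s_15 = 213·31 = 549
s_16 = 213·549 = 902
s_17 = 213·902 = 416
s_18 = 213·416 = 825
s_19 = 213·825 = 159
s_20 = 213·159 = 570
s_21 = 213·570 = 330
s_22 = 213·330 = 669
s_23 = 213·669 = 228
s_24 = 213·228 = 132
s_25 = 213·132 = 873
s_26 = 213·873 = 293
s_27 = 213·293 = 860
s_28 = 213·860 = 551
s_29 = 213·551 = 319
s_30 = 213·319 = 344
s_31 = 213·344 = 624
s_32 = 213·624 = 733
s_33 = 213·733 = 743
s_34 = 213·743 = 855
s_35 = 213·855 = 495
s_36 = 213·495 = 499
s_37 = 213·499 = 342
s_38 = 213·342 = 198
s_39 = 213·198 = 805
s_40 = 213·805 = 944
s_41 = 213·944 = 281
s_42 = 213·281 = 322
s_43 = 213·322 = 983
s_44 = 213·983 = 516
s_45 = 213·516 = 936
s_46 = 213·936 = 595
s_47 = 213·595 = 610
s_48 = 213·610 = 778
s_49 = 213·778 = 238
s_50 = 213·238 = 244
s_51 = 213·244 = 513
s_52 = 213·513 = 297
s_53 = 213·297 = 703
s_54 = 213·703 = 407
s_55 = 213·407 = 926
s_56 = 213·926 = 483
s_57 = 213·483 = 970
s_58 = 213·970 = 774
s_59 = 213·774 = 395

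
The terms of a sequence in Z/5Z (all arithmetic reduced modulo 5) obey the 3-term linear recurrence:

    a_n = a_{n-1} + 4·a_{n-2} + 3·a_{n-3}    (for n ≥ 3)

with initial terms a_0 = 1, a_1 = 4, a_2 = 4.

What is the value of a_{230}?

a_3 = 1·4 + 4·4 + 3·1 = 3
a_4 = 1·3 + 4·4 + 3·4 = 1
a_5 = 1·1 + 4·3 + 3·4 = 0
a_6 = 1·0 + 4·1 + 3·3 = 3
a_7 = 1·3 + 4·0 + 3·1 = 1
a_8 = 1·1 + 4·3 + 3·0 = 3
Continuing the recurrence:
  a_9 = 1;  a_10 = 1;  a_11 = 4;  a_12 = 1;  a_13 = 0;  a_14 = 1
  a_15 = 4;  a_16 = 3;  a_17 = 2;  a_18 = 1;  a_19 = 3;  a_20 = 3
  a_21 = 3;  a_22 = 4;  a_23 = 0;  a_24 = 0;  a_25 = 2;  a_26 = 2
  a_27 = 0;  a_28 = 4;  a_29 = 0;  a_30 = 1;  a_31 = 3;  a_32 = 2
  a_33 = 2;  a_34 = 4;  a_35 = 3;  a_36 = 0;  a_37 = 4;  a_38 = 3
  a_39 = 4;  a_40 = 3;  a_41 = 3;  a_42 = 2;  a_43 = 3;  a_44 = 0
  a_45 = 3;  a_46 = 2;  a_47 = 4;  a_48 = 1;  a_49 = 3;  a_50 = 4
  a_51 = 4;  a_52 = 4;  a_53 = 2;  a_54 = 0;  a_55 = 0;  a_56 = 1
  a_57 = 1;  a_58 = 0;  a_59 = 2;  a_60 = 0;  a_61 = 3;  a_62 = 4
  a_63 = 1;  a_64 = 1;  a_65 = 2;  a_66 = 4;  a_67 = 0;  a_68 = 2
  a_69 = 4;  a_70 = 2;  a_71 = 4;  a_72 = 4;  a_73 = 1;  a_74 = 4
  a_75 = 0;  a_76 = 4;  a_77 = 1;  a_78 = 2;  a_79 = 3;  a_80 = 4
  a_81 = 2;  a_82 = 2;  a_83 = 2;  a_84 = 1;  a_85 = 0;  a_86 = 0
  a_87 = 3;  a_88 = 3;  a_89 = 0;  a_90 = 1;  a_91 = 0;  a_92 = 4
  a_93 = 2;  a_94 = 3;  a_95 = 3;  a_96 = 1;  a_97 = 2;  a_98 = 0
  a_99 = 1;  a_100 = 2;  a_101 = 1;  a_102 = 2;  a_103 = 2;  a_104 = 3
  a_105 = 2;  a_106 = 0;  a_107 = 2;  a_108 = 3;  a_109 = 1;  a_110 = 4
  a_111 = 2;  a_112 = 1;  a_113 = 1;  a_114 = 1;  a_115 = 3;  a_116 = 0
  a_117 = 0;  a_118 = 4;  a_119 = 4;  a_120 = 0;  a_121 = 3;  a_122 = 0
  a_123 = 2;  a_124 = 1;  a_125 = 4;  a_126 = 4;  a_127 = 3;  a_128 = 1
  a_129 = 0;  a_130 = 3;  a_131 = 1;  a_132 = 3;  a_133 = 1;  a_134 = 1
  a_135 = 4;  a_136 = 1;  a_137 = 0;  a_138 = 1;  a_139 = 4;  a_140 = 3
  a_141 = 2;  a_142 = 1;  a_143 = 3;  a_144 = 3;  a_145 = 3;  a_146 = 4
  a_147 = 0;  a_148 = 0;  a_149 = 2;  a_150 = 2;  a_151 = 0;  a_152 = 4
  a_153 = 0;  a_154 = 1;  a_155 = 3;  a_156 = 2;  a_157 = 2;  a_158 = 4
  a_159 = 3;  a_160 = 0;  a_161 = 4;  a_162 = 3;  a_163 = 4;  a_164 = 3
  a_165 = 3;  a_166 = 2;  a_167 = 3;  a_168 = 0;  a_169 = 3;  a_170 = 2
  a_171 = 4;  a_172 = 1;  a_173 = 3;  a_174 = 4;  a_175 = 4;  a_176 = 4
  a_177 = 2;  a_178 = 0;  a_179 = 0;  a_180 = 1;  a_181 = 1;  a_182 = 0
  a_183 = 2;  a_184 = 0;  a_185 = 3;  a_186 = 4;  a_187 = 1;  a_188 = 1
  a_189 = 2;  a_190 = 4;  a_191 = 0;  a_192 = 2;  a_193 = 4;  a_194 = 2
  a_195 = 4;  a_196 = 4;  a_197 = 1;  a_198 = 4;  a_199 = 0;  a_200 = 4
  a_201 = 1;  a_202 = 2;  a_203 = 3;  a_204 = 4;  a_205 = 2;  a_206 = 2
  a_207 = 2;  a_208 = 1;  a_209 = 0;  a_210 = 0;  a_211 = 3;  a_212 = 3
  a_213 = 0;  a_214 = 1;  a_215 = 0;  a_216 = 4;  a_217 = 2;  a_218 = 3
  a_219 = 3;  a_220 = 1;  a_221 = 2;  a_222 = 0;  a_223 = 1;  a_224 = 2
  a_225 = 1;  a_226 = 2;  a_227 = 2;  a_228 = 3
a_229 = 1·3 + 4·2 + 3·2 = 2
a_230 = 1·2 + 4·3 + 3·2 = 0

0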